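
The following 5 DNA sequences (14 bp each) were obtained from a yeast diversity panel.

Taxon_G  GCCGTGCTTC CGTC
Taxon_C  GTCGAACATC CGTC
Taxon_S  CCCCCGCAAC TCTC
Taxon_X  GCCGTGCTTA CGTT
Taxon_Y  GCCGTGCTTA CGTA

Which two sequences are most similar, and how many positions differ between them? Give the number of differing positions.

1

Pairwise Hamming distances:
  Taxon_G vs Taxon_C: 4
  Taxon_G vs Taxon_S: 7
  Taxon_G vs Taxon_X: 2
  Taxon_G vs Taxon_Y: 2
  Taxon_C vs Taxon_S: 8
  Taxon_C vs Taxon_X: 6
  Taxon_C vs Taxon_Y: 6
  Taxon_S vs Taxon_X: 9
  Taxon_S vs Taxon_Y: 9
  Taxon_X vs Taxon_Y: 1
The smallest is 1, between Taxon_X and Taxon_Y.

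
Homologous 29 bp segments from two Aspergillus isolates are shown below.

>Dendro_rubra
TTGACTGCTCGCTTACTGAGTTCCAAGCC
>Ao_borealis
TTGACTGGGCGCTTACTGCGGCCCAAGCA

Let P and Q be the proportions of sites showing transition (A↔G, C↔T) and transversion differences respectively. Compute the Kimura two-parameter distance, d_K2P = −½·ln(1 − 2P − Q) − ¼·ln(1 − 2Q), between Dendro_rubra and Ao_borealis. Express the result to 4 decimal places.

0.2438

Differing sites — 8:C/G (Tv); 9:T/G (Tv); 19:A/C (Tv); 21:T/G (Tv); 22:T/C (Ti); 29:C/A (Tv).
Of the 6 differences, 1 transition and 5 transversions over 29 sites: P = 1/29 = 0.034483, Q = 5/29 = 0.172414.
d = −0.5·ln(0.758620) − 0.25·ln(0.655172) = −0.5·(-0.276254) − 0.25·(-0.422857) = 0.2438.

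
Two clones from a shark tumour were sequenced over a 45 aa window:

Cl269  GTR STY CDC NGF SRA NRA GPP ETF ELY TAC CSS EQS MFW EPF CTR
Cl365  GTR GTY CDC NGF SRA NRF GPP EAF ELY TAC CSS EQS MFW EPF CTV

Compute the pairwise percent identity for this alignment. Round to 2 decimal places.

The sequences differ at positions 4 (S/G), 18 (A/F), 23 (T/A), 45 (R/V).
41 of the 45 sites match, so the percent identity is 41/45 × 100 = 91.11%.

91.11%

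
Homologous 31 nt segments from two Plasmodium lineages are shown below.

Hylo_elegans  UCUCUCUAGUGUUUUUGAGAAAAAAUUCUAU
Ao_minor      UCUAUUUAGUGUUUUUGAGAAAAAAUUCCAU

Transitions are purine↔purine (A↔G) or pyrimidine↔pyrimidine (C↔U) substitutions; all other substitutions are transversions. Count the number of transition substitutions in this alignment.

2

The sequences differ at positions 4 (C/A, transversion), 6 (C/U, transition), 29 (U/C, transition).
Of the 3 differences, 2 transitions and 1 transversion, so the answer is 2.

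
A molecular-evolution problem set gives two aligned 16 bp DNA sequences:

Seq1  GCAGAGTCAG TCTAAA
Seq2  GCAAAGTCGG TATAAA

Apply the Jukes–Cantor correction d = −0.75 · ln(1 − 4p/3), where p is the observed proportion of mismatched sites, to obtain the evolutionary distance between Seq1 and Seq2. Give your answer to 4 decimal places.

0.2158

Differing sites — 4:G/A; 9:A/G; 12:C/A.
p = 3/16 = 0.187500.
d = −0.75 · ln(1 − (4/3)·0.187500) = −0.75 · ln(0.750000) = −0.75 · (-0.287682) = 0.2158.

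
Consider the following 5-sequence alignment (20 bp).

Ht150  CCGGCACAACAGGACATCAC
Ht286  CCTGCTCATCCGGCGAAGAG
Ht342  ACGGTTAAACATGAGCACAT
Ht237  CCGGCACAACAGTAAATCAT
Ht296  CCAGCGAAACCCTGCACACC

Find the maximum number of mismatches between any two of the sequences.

14

Pairwise Hamming distances:
  Ht150 vs Ht286: 9
  Ht150 vs Ht342: 9
  Ht150 vs Ht237: 3
  Ht150 vs Ht296: 10
  Ht286 vs Ht342: 11
  Ht286 vs Ht237: 10
  Ht286 vs Ht296: 12
  Ht342 vs Ht237: 9
  Ht342 vs Ht296: 14
  Ht237 vs Ht296: 11
The largest is 14, between Ht342 and Ht296.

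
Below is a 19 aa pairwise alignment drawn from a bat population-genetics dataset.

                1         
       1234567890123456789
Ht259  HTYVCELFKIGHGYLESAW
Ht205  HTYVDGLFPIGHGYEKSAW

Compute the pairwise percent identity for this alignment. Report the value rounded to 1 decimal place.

Mismatches occur at site 5 (C↔D), site 6 (E↔G), site 9 (K↔P), site 15 (L↔E), site 16 (E↔K).
14 of the 19 sites match, so the percent identity is 14/19 × 100 = 73.7%.

73.7%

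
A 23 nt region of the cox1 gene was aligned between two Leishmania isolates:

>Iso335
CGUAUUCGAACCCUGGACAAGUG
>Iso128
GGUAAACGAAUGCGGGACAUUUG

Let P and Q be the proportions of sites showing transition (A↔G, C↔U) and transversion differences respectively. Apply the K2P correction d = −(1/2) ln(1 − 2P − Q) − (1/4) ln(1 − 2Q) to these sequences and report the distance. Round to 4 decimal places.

Mismatches occur at site 1 (C→G, transversion), site 5 (U→A, transversion), site 6 (U→A, transversion), site 11 (C→U, transition), site 12 (C→G, transversion), site 14 (U→G, transversion), site 20 (A→U, transversion), site 21 (G→U, transversion).
Of the 8 differences, 1 transition and 7 transversions over 23 sites: P = 1/23 = 0.043478, Q = 7/23 = 0.304348.
d = −0.5·ln(0.608696) − 0.25·ln(0.391304) = −0.5·(-0.496436) − 0.25·(-0.938271) = 0.4828.

0.4828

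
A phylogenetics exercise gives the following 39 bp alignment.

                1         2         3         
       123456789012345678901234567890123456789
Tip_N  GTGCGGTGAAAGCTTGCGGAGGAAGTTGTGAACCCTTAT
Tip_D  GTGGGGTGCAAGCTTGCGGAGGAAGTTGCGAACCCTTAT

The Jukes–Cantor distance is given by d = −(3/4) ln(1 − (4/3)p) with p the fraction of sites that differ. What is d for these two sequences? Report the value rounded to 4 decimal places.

The sequences differ at positions 4 (C/G), 9 (A/C), 29 (T/C).
p = 3/39 = 0.076923.
d = −0.75 · ln(1 − (4/3)·0.076923) = −0.75 · ln(0.897436) = −0.75 · (-0.108213) = 0.0812.

0.0812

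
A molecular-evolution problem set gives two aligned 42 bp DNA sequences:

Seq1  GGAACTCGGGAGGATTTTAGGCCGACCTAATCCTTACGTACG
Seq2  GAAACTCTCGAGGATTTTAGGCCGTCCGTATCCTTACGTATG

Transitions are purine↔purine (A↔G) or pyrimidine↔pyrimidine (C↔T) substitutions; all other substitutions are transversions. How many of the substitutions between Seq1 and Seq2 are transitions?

2

Differing sites — 2:G/A (Ti); 8:G/T (Tv); 9:G/C (Tv); 25:A/T (Tv); 28:T/G (Tv); 29:A/T (Tv); 41:C/T (Ti).
Of the 7 differences, 2 transitions and 5 transversions, so the answer is 2.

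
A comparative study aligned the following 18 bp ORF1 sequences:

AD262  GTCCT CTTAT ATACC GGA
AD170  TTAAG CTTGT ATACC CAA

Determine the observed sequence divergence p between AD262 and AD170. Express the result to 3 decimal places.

0.389

Differing sites — 1:G/T; 3:C/A; 4:C/A; 5:T/G; 9:A/G; 16:G/C; 17:G/A.
There are 7 differences over 18 sites, so p = 7/18 = 0.389.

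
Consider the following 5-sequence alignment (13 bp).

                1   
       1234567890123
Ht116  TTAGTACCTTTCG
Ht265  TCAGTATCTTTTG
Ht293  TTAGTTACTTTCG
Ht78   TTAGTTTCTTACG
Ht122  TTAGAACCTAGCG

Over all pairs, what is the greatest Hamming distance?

Pairwise Hamming distances:
  Ht116 vs Ht265: 3
  Ht116 vs Ht293: 2
  Ht116 vs Ht78: 3
  Ht116 vs Ht122: 3
  Ht265 vs Ht293: 4
  Ht265 vs Ht78: 4
  Ht265 vs Ht122: 6
  Ht293 vs Ht78: 2
  Ht293 vs Ht122: 5
  Ht78 vs Ht122: 5
The largest is 6, between Ht265 and Ht122.

6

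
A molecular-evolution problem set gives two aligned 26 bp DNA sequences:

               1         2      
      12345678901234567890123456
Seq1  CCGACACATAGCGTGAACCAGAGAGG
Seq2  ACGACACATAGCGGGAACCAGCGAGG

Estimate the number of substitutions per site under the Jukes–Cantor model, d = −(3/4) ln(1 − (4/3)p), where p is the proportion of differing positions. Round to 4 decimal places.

0.1253

The sequences differ at positions 1 (C/A), 14 (T/G), 22 (A/C).
p = 3/26 = 0.115385.
d = −0.75 · ln(1 − (4/3)·0.115385) = −0.75 · ln(0.846153) = −0.75 · (-0.167055) = 0.1253.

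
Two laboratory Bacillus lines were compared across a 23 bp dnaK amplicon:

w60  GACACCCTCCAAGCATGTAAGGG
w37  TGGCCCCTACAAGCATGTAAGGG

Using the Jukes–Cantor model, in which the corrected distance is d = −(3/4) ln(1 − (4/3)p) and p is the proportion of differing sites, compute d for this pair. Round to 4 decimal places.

0.2567

The sequences differ at positions 1 (G/T), 2 (A/G), 3 (C/G), 4 (A/C), 9 (C/A).
p = 5/23 = 0.217391.
d = −0.75 · ln(1 − (4/3)·0.217391) = −0.75 · ln(0.710145) = −0.75 · (-0.342286) = 0.2567.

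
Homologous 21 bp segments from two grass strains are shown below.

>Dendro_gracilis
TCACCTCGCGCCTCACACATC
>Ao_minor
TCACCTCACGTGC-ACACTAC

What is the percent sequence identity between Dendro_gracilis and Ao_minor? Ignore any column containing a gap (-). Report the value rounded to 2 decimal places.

Excluding the 1 gap column leaves 20 comparable sites.
The sequences differ at positions 8 (G/A), 11 (C/T), 12 (C/G), 13 (T/C), 19 (A/T), 20 (T/A).
14 of the 20 comparable sites match, so the percent identity is 14/20 × 100 = 70.00%.

70.00%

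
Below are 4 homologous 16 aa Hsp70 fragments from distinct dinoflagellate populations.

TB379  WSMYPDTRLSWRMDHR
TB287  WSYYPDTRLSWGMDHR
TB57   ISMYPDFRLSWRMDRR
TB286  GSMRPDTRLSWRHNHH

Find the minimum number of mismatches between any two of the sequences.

2

Pairwise Hamming distances:
  TB379 vs TB287: 2
  TB379 vs TB57: 3
  TB379 vs TB286: 5
  TB287 vs TB57: 5
  TB287 vs TB286: 7
  TB57 vs TB286: 7
The smallest is 2, between TB379 and TB287.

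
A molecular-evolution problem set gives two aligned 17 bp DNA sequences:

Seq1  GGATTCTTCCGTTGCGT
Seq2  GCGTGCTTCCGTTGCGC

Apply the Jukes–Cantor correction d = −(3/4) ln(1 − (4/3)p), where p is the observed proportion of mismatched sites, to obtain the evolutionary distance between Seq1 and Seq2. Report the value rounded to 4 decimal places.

0.2824

Mismatches occur at site 2 (G↔C), site 3 (A↔G), site 5 (T↔G), site 17 (T↔C).
p = 4/17 = 0.235294.
d = −0.75 · ln(1 − (4/3)·0.235294) = −0.75 · ln(0.686275) = −0.75 · (-0.376477) = 0.2824.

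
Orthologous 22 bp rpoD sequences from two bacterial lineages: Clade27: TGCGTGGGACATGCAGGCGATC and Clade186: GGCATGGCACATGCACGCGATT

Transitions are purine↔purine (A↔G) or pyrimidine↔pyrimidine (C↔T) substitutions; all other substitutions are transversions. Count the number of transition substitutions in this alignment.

Differing sites — 1:T/G (Tv); 4:G/A (Ti); 8:G/C (Tv); 16:G/C (Tv); 22:C/T (Ti).
Of the 5 differences, 2 transitions and 3 transversions, so the answer is 2.

2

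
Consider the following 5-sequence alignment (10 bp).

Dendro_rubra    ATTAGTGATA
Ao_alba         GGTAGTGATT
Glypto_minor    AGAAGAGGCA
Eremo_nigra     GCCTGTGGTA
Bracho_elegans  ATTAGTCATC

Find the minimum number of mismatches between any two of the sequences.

Pairwise Hamming distances:
  Dendro_rubra vs Ao_alba: 3
  Dendro_rubra vs Glypto_minor: 5
  Dendro_rubra vs Eremo_nigra: 5
  Dendro_rubra vs Bracho_elegans: 2
  Ao_alba vs Glypto_minor: 6
  Ao_alba vs Eremo_nigra: 5
  Ao_alba vs Bracho_elegans: 4
  Glypto_minor vs Eremo_nigra: 6
  Glypto_minor vs Bracho_elegans: 7
  Eremo_nigra vs Bracho_elegans: 7
The smallest is 2, between Dendro_rubra and Bracho_elegans.

2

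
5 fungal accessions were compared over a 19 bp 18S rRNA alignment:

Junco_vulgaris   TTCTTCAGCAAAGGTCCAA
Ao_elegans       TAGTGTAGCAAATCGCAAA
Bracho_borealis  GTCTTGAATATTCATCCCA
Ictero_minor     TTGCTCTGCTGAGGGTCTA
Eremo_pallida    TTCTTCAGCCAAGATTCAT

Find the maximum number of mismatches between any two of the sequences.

Pairwise Hamming distances:
  Junco_vulgaris vs Ao_elegans: 8
  Junco_vulgaris vs Bracho_borealis: 9
  Junco_vulgaris vs Ictero_minor: 8
  Junco_vulgaris vs Eremo_pallida: 4
  Ao_elegans vs Bracho_borealis: 14
  Ao_elegans vs Ictero_minor: 12
  Ao_elegans vs Eremo_pallida: 11
  Bracho_borealis vs Ictero_minor: 15
  Bracho_borealis vs Eremo_pallida: 11
  Ictero_minor vs Eremo_pallida: 9
The largest is 15, between Bracho_borealis and Ictero_minor.

15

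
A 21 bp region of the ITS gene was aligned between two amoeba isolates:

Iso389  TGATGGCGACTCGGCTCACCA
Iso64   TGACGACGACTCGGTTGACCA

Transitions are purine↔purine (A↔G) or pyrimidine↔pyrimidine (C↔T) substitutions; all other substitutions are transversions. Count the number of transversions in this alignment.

1

Differing sites — 4:T/C (Ti); 6:G/A (Ti); 15:C/T (Ti); 17:C/G (Tv).
Of the 4 differences, 3 transitions and 1 transversion, so the answer is 1.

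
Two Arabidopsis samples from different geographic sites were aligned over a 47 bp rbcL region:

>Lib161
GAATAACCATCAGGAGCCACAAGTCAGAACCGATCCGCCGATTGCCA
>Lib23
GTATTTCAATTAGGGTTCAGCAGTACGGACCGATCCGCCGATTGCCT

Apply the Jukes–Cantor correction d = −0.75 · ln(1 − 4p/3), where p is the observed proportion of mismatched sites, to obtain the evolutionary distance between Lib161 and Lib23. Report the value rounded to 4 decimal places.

0.3796

Differing sites — 2:A/T; 5:A/T; 6:A/T; 8:C/A; 11:C/T; 15:A/G; 16:G/T; 17:C/T; 20:C/G; 21:A/C; 25:C/A; 26:A/C; 28:A/G; 47:A/T.
p = 14/47 = 0.297872.
d = −0.75 · ln(1 − (4/3)·0.297872) = −0.75 · ln(0.602837) = −0.75 · (-0.506108) = 0.3796.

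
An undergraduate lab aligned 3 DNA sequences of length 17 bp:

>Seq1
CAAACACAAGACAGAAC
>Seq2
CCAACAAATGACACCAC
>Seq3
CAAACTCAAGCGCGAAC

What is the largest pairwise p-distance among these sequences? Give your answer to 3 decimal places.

Pairwise Hamming distances:
  Seq1 vs Seq2: 5
  Seq1 vs Seq3: 4
  Seq2 vs Seq3: 9
The largest is 9 mismatches, between Seq2 and Seq3; p = 9/17 = 0.529.

0.529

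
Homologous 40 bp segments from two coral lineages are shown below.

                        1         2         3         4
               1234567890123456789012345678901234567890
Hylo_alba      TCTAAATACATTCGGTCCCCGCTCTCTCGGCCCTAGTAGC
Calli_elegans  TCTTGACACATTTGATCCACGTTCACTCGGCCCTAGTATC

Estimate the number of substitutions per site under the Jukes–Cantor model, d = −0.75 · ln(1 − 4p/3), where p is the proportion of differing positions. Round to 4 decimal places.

0.2675

The sequences differ at positions 4 (A/T), 5 (A/G), 7 (T/C), 13 (C/T), 15 (G/A), 19 (C/A), 22 (C/T), 25 (T/A), 39 (G/T).
p = 9/40 = 0.225000.
d = −0.75 · ln(1 − (4/3)·0.225000) = −0.75 · ln(0.700000) = −0.75 · (-0.356675) = 0.2675.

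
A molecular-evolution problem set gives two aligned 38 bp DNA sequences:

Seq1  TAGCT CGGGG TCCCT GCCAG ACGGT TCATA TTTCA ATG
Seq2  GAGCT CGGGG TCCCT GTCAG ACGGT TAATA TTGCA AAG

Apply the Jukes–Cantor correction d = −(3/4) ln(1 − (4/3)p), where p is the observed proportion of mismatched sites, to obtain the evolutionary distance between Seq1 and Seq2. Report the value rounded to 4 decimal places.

Mismatches occur at site 1 (T→G), site 17 (C→T), site 27 (C→A), site 33 (T→G), site 37 (T→A).
p = 5/38 = 0.131579.
d = −0.75 · ln(1 − (4/3)·0.131579) = −0.75 · ln(0.824561) = −0.75 · (-0.192904) = 0.1447.

0.1447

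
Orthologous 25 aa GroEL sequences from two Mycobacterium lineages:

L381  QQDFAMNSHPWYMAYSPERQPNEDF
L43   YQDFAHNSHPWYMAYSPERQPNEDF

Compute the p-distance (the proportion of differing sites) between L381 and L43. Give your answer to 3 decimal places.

0.080

Mismatches occur at site 1 (Q↔Y), site 6 (M↔H).
There are 2 differences over 25 sites, so p = 2/25 = 0.080.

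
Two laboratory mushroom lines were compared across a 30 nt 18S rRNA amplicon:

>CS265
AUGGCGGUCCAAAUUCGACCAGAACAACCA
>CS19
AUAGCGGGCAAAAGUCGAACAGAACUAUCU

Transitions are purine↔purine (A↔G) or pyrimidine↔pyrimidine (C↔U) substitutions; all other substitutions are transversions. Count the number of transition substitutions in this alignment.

2

Differing sites — 3:G/A (Ti); 8:U/G (Tv); 10:C/A (Tv); 14:U/G (Tv); 19:C/A (Tv); 26:A/U (Tv); 28:C/U (Ti); 30:A/U (Tv).
Of the 8 differences, 2 transitions and 6 transversions, so the answer is 2.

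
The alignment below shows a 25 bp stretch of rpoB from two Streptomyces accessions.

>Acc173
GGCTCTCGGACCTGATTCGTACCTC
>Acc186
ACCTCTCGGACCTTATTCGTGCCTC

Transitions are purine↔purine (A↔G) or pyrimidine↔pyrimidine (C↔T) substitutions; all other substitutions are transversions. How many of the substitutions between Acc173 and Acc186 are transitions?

2

The sequences differ at positions 1 (G/A, transition), 2 (G/C, transversion), 14 (G/T, transversion), 21 (A/G, transition).
Of the 4 differences, 2 transitions and 2 transversions, so the answer is 2.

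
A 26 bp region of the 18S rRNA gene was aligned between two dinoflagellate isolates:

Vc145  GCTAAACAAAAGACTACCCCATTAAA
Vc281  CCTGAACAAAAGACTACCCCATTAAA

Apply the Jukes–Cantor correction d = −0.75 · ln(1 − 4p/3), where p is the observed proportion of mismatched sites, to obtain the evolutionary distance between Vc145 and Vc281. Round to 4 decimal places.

The sequences differ at positions 1 (G/C), 4 (A/G).
p = 2/26 = 0.076923.
d = −0.75 · ln(1 − (4/3)·0.076923) = −0.75 · ln(0.897436) = −0.75 · (-0.108213) = 0.0812.

0.0812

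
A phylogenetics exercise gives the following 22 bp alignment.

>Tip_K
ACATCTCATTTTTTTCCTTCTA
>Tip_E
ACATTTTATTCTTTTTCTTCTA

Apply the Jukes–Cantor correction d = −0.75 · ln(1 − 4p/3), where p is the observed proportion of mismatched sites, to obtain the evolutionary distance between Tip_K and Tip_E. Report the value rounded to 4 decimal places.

0.2082

The sequences differ at positions 5 (C/T), 7 (C/T), 11 (T/C), 16 (C/T).
p = 4/22 = 0.181818.
d = −0.75 · ln(1 − (4/3)·0.181818) = −0.75 · ln(0.757576) = −0.75 · (-0.277631) = 0.2082.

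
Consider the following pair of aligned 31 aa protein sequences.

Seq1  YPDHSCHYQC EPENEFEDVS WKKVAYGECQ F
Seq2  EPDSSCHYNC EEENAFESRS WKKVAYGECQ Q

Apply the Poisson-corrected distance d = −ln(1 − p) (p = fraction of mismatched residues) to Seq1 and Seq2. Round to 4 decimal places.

Differing sites — 1:Y/E; 4:H/S; 9:Q/N; 12:P/E; 15:E/A; 18:D/S; 19:V/R; 31:F/Q.
p = 8/31 = 0.258065.
d = −ln(1 − 0.258065) = −ln(0.741935) = 0.2985.

0.2985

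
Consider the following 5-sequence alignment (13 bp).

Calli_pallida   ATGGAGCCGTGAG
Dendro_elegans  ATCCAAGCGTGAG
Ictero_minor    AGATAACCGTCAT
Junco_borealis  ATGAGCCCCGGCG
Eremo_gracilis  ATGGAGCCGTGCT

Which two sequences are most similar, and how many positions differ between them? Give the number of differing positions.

2

Pairwise Hamming distances:
  Calli_pallida vs Dendro_elegans: 4
  Calli_pallida vs Ictero_minor: 6
  Calli_pallida vs Junco_borealis: 6
  Calli_pallida vs Eremo_gracilis: 2
  Dendro_elegans vs Ictero_minor: 6
  Dendro_elegans vs Junco_borealis: 8
  Dendro_elegans vs Eremo_gracilis: 6
  Ictero_minor vs Junco_borealis: 10
  Ictero_minor vs Eremo_gracilis: 6
  Junco_borealis vs Eremo_gracilis: 6
The smallest is 2, between Calli_pallida and Eremo_gracilis.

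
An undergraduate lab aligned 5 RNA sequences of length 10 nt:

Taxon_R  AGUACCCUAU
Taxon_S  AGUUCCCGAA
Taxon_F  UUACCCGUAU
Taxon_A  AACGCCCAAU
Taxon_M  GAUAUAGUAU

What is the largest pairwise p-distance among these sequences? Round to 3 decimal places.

0.800

Pairwise Hamming distances:
  Taxon_R vs Taxon_S: 3
  Taxon_R vs Taxon_F: 5
  Taxon_R vs Taxon_A: 4
  Taxon_R vs Taxon_M: 5
  Taxon_S vs Taxon_F: 7
  Taxon_S vs Taxon_A: 5
  Taxon_S vs Taxon_M: 8
  Taxon_F vs Taxon_A: 6
  Taxon_F vs Taxon_M: 6
  Taxon_A vs Taxon_M: 7
The largest is 8 mismatches, between Taxon_S and Taxon_M; p = 8/10 = 0.800.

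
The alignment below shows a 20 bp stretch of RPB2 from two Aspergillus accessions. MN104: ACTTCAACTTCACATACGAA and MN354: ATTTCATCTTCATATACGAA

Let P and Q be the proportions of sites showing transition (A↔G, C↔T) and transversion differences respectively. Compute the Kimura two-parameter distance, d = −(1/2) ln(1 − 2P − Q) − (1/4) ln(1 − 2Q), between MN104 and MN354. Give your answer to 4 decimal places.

Mismatches occur at site 2 (C↔T, transition), site 7 (A↔T, transversion), site 13 (C↔T, transition).
Of the 3 differences, 2 transitions and 1 transversion over 20 sites: P = 2/20 = 0.100000, Q = 1/20 = 0.050000.
d = −0.5·ln(0.750000) − 0.25·ln(0.900000) = −0.5·(-0.287682) − 0.25·(-0.105361) = 0.1702.

0.1702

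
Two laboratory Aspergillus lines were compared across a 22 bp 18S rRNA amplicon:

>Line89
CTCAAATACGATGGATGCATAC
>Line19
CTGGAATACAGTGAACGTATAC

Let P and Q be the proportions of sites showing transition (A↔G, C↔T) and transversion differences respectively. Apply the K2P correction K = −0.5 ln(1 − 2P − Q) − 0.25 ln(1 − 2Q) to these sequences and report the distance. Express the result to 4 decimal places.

Differing sites — 3:C/G (Tv); 4:A/G (Ti); 10:G/A (Ti); 11:A/G (Ti); 14:G/A (Ti); 16:T/C (Ti); 18:C/T (Ti).
Of the 7 differences, 6 transitions and 1 transversion over 22 sites: P = 6/22 = 0.272727, Q = 1/22 = 0.045455.
d = −0.5·ln(0.409091) − 0.25·ln(0.909090) = −0.5·(-0.893818) − 0.25·(-0.095311) = 0.4707.

0.4707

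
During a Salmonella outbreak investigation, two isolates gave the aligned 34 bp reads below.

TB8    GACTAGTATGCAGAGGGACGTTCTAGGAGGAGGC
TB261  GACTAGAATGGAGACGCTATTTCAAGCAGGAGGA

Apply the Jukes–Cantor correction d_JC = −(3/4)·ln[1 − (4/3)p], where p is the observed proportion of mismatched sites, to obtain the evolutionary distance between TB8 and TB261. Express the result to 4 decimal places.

Differing sites — 7:T/A; 11:C/G; 15:G/C; 17:G/C; 18:A/T; 19:C/A; 20:G/T; 24:T/A; 27:G/C; 34:C/A.
p = 10/34 = 0.294118.
d = −0.75 · ln(1 − (4/3)·0.294118) = −0.75 · ln(0.607843) = −0.75 · (-0.497839) = 0.3734.

0.3734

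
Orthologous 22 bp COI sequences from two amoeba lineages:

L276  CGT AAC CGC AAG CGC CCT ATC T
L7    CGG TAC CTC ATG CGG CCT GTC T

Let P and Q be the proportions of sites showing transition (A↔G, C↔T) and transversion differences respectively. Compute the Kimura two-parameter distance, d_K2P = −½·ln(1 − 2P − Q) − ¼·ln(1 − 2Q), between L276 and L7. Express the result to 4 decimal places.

Mismatches occur at site 3 (T/G, transversion), site 4 (A/T, transversion), site 8 (G/T, transversion), site 11 (A/T, transversion), site 15 (C/G, transversion), site 19 (A/G, transition).
Of the 6 differences, 1 transition and 5 transversions over 22 sites: P = 1/22 = 0.045455, Q = 5/22 = 0.227273.
d = −0.5·ln(0.681817) − 0.25·ln(0.545454) = −0.5·(-0.382994) − 0.25·(-0.606137) = 0.3430.

0.3430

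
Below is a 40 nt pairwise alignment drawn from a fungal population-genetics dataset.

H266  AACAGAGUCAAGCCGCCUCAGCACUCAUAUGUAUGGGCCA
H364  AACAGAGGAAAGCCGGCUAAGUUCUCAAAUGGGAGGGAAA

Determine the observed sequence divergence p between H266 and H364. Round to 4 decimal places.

Mismatches occur at site 8 (U/G), site 9 (C/A), site 16 (C/G), site 19 (C/A), site 22 (C/U), site 23 (A/U), site 28 (U/A), site 32 (U/G), site 33 (A/G), site 34 (U/A), site 38 (C/A), site 39 (C/A).
There are 12 differences over 40 sites, so p = 12/40 = 0.3000.

0.3000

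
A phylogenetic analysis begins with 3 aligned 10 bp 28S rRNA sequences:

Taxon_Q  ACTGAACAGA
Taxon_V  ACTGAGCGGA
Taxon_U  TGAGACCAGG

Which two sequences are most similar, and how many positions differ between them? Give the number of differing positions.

Pairwise Hamming distances:
  Taxon_Q vs Taxon_V: 2
  Taxon_Q vs Taxon_U: 5
  Taxon_V vs Taxon_U: 6
The smallest is 2, between Taxon_Q and Taxon_V.

2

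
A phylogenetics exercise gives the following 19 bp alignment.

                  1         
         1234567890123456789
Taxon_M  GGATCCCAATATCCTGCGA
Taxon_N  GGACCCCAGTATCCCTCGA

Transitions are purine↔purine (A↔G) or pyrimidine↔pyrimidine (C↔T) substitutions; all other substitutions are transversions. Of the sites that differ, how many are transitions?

3

The sequences differ at positions 4 (T/C, transition), 9 (A/G, transition), 15 (T/C, transition), 16 (G/T, transversion).
Of the 4 differences, 3 transitions and 1 transversion, so the answer is 3.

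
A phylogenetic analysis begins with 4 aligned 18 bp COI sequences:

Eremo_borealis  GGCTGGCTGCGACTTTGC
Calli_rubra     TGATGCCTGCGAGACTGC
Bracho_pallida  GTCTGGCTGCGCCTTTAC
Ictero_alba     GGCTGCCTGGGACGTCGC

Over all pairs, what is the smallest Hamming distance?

3

Pairwise Hamming distances:
  Eremo_borealis vs Calli_rubra: 6
  Eremo_borealis vs Bracho_pallida: 3
  Eremo_borealis vs Ictero_alba: 4
  Calli_rubra vs Bracho_pallida: 9
  Calli_rubra vs Ictero_alba: 7
  Bracho_pallida vs Ictero_alba: 7
The smallest is 3, between Eremo_borealis and Bracho_pallida.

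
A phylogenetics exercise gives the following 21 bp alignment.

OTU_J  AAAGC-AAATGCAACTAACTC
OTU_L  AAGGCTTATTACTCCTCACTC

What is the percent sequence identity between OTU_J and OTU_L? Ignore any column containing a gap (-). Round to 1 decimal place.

65.0%

Excluding the 1 gap column leaves 20 comparable sites.
Differing sites — 3:A/G; 7:A/T; 9:A/T; 11:G/A; 13:A/T; 14:A/C; 17:A/C.
13 of the 20 comparable sites match, so the percent identity is 13/20 × 100 = 65.0%.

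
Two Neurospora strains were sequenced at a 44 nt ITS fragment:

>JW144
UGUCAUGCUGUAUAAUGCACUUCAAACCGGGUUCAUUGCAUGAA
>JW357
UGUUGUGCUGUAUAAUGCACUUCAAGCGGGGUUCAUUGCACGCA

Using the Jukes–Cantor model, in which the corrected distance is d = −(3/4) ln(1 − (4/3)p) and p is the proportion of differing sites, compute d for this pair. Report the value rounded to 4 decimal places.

0.1505

Mismatches occur at site 4 (C→U), site 5 (A→G), site 26 (A→G), site 28 (C→G), site 41 (U→C), site 43 (A→C).
p = 6/44 = 0.136364.
d = −0.75 · ln(1 − (4/3)·0.136364) = −0.75 · ln(0.818181) = −0.75 · (-0.200672) = 0.1505.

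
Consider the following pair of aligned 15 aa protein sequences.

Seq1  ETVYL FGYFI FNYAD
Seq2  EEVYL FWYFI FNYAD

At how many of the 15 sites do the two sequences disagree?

Differing sites — 2:T/E; 7:G/W.
That gives 2 mismatches out of 15 aligned sites, so the Hamming distance is 2.

2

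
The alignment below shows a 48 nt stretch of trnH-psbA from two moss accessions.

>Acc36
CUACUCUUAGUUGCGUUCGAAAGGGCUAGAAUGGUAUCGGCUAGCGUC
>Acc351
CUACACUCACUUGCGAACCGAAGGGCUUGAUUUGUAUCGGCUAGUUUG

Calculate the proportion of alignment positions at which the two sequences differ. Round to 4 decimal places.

Mismatches occur at site 5 (U/A), site 8 (U/C), site 10 (G/C), site 16 (U/A), site 17 (U/A), site 19 (G/C), site 20 (A/G), site 28 (A/U), site 31 (A/U), site 33 (G/U), site 45 (C/U), site 46 (G/U), site 48 (C/G).
There are 13 differences over 48 sites, so p = 13/48 = 0.2708.

0.2708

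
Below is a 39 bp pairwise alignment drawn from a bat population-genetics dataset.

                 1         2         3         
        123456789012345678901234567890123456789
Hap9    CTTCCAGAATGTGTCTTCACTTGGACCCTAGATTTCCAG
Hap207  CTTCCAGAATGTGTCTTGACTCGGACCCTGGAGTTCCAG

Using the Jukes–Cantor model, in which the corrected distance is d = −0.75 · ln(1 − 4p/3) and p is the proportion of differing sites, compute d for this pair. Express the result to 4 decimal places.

0.1103

Mismatches occur at site 18 (C/G), site 22 (T/C), site 30 (A/G), site 33 (T/G).
p = 4/39 = 0.102564.
d = −0.75 · ln(1 − (4/3)·0.102564) = −0.75 · ln(0.863248) = −0.75 · (-0.147053) = 0.1103.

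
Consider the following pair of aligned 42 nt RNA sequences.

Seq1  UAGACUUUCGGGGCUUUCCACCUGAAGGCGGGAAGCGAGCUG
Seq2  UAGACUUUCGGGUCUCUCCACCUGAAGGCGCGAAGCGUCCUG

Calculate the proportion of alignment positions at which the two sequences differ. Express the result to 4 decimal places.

0.1190

The sequences differ at positions 13 (G/U), 16 (U/C), 31 (G/C), 38 (A/U), 39 (G/C).
There are 5 differences over 42 sites, so p = 5/42 = 0.1190.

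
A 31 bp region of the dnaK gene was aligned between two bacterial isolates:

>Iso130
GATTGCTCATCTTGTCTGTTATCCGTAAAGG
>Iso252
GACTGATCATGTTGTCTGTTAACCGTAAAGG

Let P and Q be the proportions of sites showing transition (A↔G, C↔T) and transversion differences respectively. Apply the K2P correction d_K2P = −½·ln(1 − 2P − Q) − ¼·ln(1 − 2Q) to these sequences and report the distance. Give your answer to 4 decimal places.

Differing sites — 3:T/C (Ti); 6:C/A (Tv); 11:C/G (Tv); 22:T/A (Tv).
Of the 4 differences, 1 transition and 3 transversions over 31 sites: P = 1/31 = 0.032258, Q = 3/31 = 0.096774.
d = −0.5·ln(0.838710) − 0.25·ln(0.806452) = −0.5·(-0.175890) − 0.25·(-0.215111) = 0.1417.

0.1417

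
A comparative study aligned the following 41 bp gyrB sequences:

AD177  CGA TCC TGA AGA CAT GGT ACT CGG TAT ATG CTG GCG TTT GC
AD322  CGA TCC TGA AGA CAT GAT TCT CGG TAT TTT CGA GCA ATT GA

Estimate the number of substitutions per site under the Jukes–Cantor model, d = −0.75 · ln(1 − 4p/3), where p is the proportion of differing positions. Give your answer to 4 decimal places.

Differing sites — 17:G/A; 19:A/T; 28:A/T; 30:G/T; 32:T/G; 33:G/A; 36:G/A; 37:T/A; 41:C/A.
p = 9/41 = 0.219512.
d = −0.75 · ln(1 − (4/3)·0.219512) = −0.75 · ln(0.707317) = −0.75 · (-0.346276) = 0.2597.

0.2597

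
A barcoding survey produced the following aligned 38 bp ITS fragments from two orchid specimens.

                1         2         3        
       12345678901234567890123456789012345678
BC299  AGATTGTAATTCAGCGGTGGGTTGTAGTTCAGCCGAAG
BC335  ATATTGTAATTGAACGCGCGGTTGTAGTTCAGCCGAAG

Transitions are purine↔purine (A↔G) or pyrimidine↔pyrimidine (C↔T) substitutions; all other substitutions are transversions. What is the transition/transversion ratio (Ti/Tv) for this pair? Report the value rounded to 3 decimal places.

0.200

Mismatches occur at site 2 (G↔T, transversion), site 12 (C↔G, transversion), site 14 (G↔A, transition), site 17 (G↔C, transversion), site 18 (T↔G, transversion), site 19 (G↔C, transversion).
Of the 6 differences, 1 transition and 5 transversions, so Ti/Tv = 1/5 = 0.200.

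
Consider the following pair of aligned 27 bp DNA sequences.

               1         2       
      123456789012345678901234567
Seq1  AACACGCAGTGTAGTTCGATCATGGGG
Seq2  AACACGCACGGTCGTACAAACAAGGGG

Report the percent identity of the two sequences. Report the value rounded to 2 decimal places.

Mismatches occur at site 9 (G→C), site 10 (T→G), site 13 (A→C), site 16 (T→A), site 18 (G→A), site 20 (T→A), site 23 (T→A).
20 of the 27 sites match, so the percent identity is 20/27 × 100 = 74.07%.

74.07%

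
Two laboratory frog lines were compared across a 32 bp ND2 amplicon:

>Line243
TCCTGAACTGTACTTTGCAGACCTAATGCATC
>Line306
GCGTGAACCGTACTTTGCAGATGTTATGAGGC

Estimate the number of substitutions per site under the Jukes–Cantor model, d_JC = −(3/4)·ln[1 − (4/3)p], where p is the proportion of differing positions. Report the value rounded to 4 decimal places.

0.3525

Mismatches occur at site 1 (T↔G), site 3 (C↔G), site 9 (T↔C), site 22 (C↔T), site 23 (C↔G), site 25 (A↔T), site 29 (C↔A), site 30 (A↔G), site 31 (T↔G).
p = 9/32 = 0.281250.
d = −0.75 · ln(1 − (4/3)·0.281250) = −0.75 · ln(0.625000) = −0.75 · (-0.470004) = 0.3525.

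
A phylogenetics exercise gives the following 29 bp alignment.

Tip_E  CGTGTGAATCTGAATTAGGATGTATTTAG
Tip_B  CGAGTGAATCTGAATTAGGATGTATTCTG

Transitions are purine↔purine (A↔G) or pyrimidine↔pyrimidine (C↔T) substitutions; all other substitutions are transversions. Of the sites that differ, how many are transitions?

1

Mismatches occur at site 3 (T→A, transversion), site 27 (T→C, transition), site 28 (A→T, transversion).
Of the 3 differences, 1 transition and 2 transversions, so the answer is 1.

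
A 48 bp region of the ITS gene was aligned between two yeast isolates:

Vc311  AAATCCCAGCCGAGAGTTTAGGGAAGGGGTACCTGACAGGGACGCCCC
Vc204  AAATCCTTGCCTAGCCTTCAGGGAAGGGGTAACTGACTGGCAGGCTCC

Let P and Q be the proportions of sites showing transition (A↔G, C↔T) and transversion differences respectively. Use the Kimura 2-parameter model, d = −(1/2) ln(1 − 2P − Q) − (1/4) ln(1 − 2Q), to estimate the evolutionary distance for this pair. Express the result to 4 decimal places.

Differing sites — 7:C/T (Ti); 8:A/T (Tv); 12:G/T (Tv); 15:A/C (Tv); 16:G/C (Tv); 19:T/C (Ti); 32:C/A (Tv); 38:A/T (Tv); 41:G/C (Tv); 43:C/G (Tv); 46:C/T (Ti).
Of the 11 differences, 3 transitions and 8 transversions over 48 sites: P = 3/48 = 0.062500, Q = 8/48 = 0.166667.
d = −0.5·ln(0.708333) − 0.25·ln(0.666666) = −0.5·(-0.344841) − 0.25·(-0.405466) = 0.2738.

0.2738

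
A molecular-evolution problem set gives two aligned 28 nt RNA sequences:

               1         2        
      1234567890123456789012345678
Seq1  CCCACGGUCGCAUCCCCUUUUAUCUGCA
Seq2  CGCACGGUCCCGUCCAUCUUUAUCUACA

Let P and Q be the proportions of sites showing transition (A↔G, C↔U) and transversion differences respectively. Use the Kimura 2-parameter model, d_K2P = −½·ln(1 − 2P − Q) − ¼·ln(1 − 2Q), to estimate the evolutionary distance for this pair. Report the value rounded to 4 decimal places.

0.3098

The sequences differ at positions 2 (C/G, transversion), 10 (G/C, transversion), 12 (A/G, transition), 16 (C/A, transversion), 17 (C/U, transition), 18 (U/C, transition), 26 (G/A, transition).
Of the 7 differences, 4 transitions and 3 transversions over 28 sites: P = 4/28 = 0.142857, Q = 3/28 = 0.107143.
d = −0.5·ln(0.607143) − 0.25·ln(0.785714) = −0.5·(-0.498991) − 0.25·(-0.241162) = 0.3098.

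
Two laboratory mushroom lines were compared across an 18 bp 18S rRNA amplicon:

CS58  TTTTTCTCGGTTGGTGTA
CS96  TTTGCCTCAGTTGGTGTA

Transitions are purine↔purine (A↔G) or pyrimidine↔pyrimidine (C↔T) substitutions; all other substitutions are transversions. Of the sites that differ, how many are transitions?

2

The sequences differ at positions 4 (T/G, transversion), 5 (T/C, transition), 9 (G/A, transition).
Of the 3 differences, 2 transitions and 1 transversion, so the answer is 2.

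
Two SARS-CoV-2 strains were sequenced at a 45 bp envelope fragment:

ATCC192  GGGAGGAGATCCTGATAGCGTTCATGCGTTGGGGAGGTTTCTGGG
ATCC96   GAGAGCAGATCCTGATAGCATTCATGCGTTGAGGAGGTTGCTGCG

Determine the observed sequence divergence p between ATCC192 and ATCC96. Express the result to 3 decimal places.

0.133

Mismatches occur at site 2 (G↔A), site 6 (G↔C), site 20 (G↔A), site 32 (G↔A), site 40 (T↔G), site 44 (G↔C).
There are 6 differences over 45 sites, so p = 6/45 = 0.133.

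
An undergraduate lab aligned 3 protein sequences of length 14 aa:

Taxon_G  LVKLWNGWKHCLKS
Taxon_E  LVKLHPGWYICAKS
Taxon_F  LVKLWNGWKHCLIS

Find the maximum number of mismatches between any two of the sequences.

6

Pairwise Hamming distances:
  Taxon_G vs Taxon_E: 5
  Taxon_G vs Taxon_F: 1
  Taxon_E vs Taxon_F: 6
The largest is 6, between Taxon_E and Taxon_F.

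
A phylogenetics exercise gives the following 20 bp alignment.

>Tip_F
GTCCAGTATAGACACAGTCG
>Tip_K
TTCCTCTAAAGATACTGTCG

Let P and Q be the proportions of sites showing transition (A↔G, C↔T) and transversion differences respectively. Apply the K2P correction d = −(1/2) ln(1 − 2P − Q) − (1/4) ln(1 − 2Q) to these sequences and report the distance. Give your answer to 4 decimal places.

0.3887

The sequences differ at positions 1 (G/T, transversion), 5 (A/T, transversion), 6 (G/C, transversion), 9 (T/A, transversion), 13 (C/T, transition), 16 (A/T, transversion).
Of the 6 differences, 1 transition and 5 transversions over 20 sites: P = 1/20 = 0.050000, Q = 5/20 = 0.250000.
d = −0.5·ln(0.650000) − 0.25·ln(0.500000) = −0.5·(-0.430783) − 0.25·(-0.693147) = 0.3887.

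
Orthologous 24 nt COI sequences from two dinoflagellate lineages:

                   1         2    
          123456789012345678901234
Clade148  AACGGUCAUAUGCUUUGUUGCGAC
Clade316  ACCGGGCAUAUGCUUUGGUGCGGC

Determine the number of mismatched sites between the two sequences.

4

Mismatches occur at site 2 (A↔C), site 6 (U↔G), site 18 (U↔G), site 23 (A↔G).
That gives 4 mismatches out of 24 aligned sites, so the Hamming distance is 4.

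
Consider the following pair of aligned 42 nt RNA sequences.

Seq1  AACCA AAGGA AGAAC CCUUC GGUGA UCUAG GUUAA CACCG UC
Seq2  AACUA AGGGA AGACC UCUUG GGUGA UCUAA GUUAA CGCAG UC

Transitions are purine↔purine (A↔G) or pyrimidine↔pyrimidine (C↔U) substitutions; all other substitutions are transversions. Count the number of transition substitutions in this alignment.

5

Mismatches occur at site 4 (C→U, transition), site 7 (A→G, transition), site 14 (A→C, transversion), site 16 (C→U, transition), site 20 (C→G, transversion), site 30 (G→A, transition), site 37 (A→G, transition), site 39 (C→A, transversion).
Of the 8 differences, 5 transitions and 3 transversions, so the answer is 5.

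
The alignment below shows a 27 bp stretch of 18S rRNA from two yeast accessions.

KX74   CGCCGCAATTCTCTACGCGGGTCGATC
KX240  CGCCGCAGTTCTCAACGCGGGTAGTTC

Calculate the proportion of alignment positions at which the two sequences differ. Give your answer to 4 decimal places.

0.1481

Differing sites — 8:A/G; 14:T/A; 23:C/A; 25:A/T.
There are 4 differences over 27 sites, so p = 4/27 = 0.1481.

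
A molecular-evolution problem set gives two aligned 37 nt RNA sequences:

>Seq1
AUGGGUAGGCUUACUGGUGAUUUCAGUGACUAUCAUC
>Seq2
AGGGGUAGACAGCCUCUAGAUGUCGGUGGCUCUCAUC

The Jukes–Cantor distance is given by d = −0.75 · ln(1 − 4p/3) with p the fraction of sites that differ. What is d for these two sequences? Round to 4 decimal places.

Differing sites — 2:U/G; 9:G/A; 11:U/A; 12:U/G; 13:A/C; 16:G/C; 17:G/U; 18:U/A; 22:U/G; 25:A/G; 29:A/G; 32:A/C.
p = 12/37 = 0.324324.
d = −0.75 · ln(1 − (4/3)·0.324324) = −0.75 · ln(0.567568) = −0.75 · (-0.566395) = 0.4248.

0.4248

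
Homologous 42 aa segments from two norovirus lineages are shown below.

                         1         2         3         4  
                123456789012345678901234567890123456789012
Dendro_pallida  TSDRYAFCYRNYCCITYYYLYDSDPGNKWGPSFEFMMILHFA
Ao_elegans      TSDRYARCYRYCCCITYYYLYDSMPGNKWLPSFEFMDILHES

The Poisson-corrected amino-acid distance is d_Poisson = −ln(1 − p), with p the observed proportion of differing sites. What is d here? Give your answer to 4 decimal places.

Mismatches occur at site 7 (F↔R), site 11 (N↔Y), site 12 (Y↔C), site 24 (D↔M), site 30 (G↔L), site 37 (M↔D), site 41 (F↔E), site 42 (A↔S).
p = 8/42 = 0.190476.
d = −ln(1 − 0.190476) = −ln(0.809524) = 0.2113.

0.2113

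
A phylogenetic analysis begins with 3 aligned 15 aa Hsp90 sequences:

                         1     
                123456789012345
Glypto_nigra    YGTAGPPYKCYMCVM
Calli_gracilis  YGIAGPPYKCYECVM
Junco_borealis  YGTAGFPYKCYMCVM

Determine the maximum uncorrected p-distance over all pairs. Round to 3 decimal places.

Pairwise Hamming distances:
  Glypto_nigra vs Calli_gracilis: 2
  Glypto_nigra vs Junco_borealis: 1
  Calli_gracilis vs Junco_borealis: 3
The largest is 3 mismatches, between Calli_gracilis and Junco_borealis; p = 3/15 = 0.200.

0.200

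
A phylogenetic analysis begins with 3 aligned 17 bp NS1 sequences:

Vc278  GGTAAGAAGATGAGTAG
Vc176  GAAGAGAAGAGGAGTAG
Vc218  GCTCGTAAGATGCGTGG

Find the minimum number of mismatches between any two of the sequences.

4

Pairwise Hamming distances:
  Vc278 vs Vc176: 4
  Vc278 vs Vc218: 6
  Vc176 vs Vc218: 8
The smallest is 4, between Vc278 and Vc176.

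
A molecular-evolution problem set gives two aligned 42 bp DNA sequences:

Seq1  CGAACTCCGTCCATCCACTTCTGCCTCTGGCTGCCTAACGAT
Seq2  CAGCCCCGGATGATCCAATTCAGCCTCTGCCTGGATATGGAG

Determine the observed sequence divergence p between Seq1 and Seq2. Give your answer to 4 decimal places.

The sequences differ at positions 2 (G/A), 3 (A/G), 4 (A/C), 6 (T/C), 8 (C/G), 10 (T/A), 11 (C/T), 12 (C/G), 18 (C/A), 22 (T/A), 30 (G/C), 34 (C/G), 35 (C/A), 38 (A/T), 39 (C/G), 42 (T/G).
There are 16 differences over 42 sites, so p = 16/42 = 0.3810.

0.3810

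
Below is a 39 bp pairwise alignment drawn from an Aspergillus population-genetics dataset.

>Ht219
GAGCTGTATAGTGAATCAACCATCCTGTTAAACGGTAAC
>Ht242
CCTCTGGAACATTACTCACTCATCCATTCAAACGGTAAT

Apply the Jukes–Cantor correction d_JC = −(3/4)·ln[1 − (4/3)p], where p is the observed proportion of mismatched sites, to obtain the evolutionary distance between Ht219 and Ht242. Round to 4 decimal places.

0.5393

Differing sites — 1:G/C; 2:A/C; 3:G/T; 7:T/G; 9:T/A; 10:A/C; 11:G/A; 13:G/T; 15:A/C; 19:A/C; 20:C/T; 26:T/A; 27:G/T; 29:T/C; 39:C/T.
p = 15/39 = 0.384615.
d = −0.75 · ln(1 − (4/3)·0.384615) = −0.75 · ln(0.487180) = −0.75 · (-0.719122) = 0.5393.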